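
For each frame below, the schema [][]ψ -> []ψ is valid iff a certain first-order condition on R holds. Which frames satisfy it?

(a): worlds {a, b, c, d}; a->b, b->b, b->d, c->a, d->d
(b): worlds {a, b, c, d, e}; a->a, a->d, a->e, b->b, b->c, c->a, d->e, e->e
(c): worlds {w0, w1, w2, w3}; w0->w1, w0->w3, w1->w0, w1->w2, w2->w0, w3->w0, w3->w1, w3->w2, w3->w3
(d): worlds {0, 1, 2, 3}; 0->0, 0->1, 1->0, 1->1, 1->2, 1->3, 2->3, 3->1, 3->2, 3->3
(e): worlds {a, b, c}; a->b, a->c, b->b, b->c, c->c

Frame correspondent (Sahlqvist): forall x forall y (Rxy -> exists z (Rxz & Rzy)) — i.e. density.
(a): fails — Rca but no z with Rcz and Rza.
(b): ✓.
(c): fails — Rw1w2 but no z with Rw1z and Rzw2.
(d): ✓.
(e): ✓.
Valid on: (b), (d), (e).

(b), (d), (e)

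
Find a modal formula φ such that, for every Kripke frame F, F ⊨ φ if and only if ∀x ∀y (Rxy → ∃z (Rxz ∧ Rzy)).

□□p → □p

The condition is density. The C4 schema □□p → □p defines it.
Suppose □□p→□p is valid. Take Rxy and set V(p)={w : xR²w}. Then □□p at x, so □p at x, so p at y, i.e. ∃z(Rxz∧Rzy).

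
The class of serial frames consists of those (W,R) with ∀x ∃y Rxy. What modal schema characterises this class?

This is seriality; the standard corresponding axiom is D: □ψ → ◇ψ.
Suppose □ψ→◇ψ is valid. At any x set V(ψ)=W. Then □ψ at x, so ◇ψ at x, so x has a successor.

□ψ → ◇ψ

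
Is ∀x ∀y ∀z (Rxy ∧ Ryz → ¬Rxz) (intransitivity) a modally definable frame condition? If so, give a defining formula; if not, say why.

No

Modal frame validity is preserved under surjective bounded morphisms.
The 5-cycle (worlds a,b,c,d,e with a→b→c→d→e→a) is intransitive. Mapping every world to a single reflexive point • is a surjective bounded morphism; the reflexive point is not intransitive (R••∧R•• but R••).
Hence intransitivity is not modally definable.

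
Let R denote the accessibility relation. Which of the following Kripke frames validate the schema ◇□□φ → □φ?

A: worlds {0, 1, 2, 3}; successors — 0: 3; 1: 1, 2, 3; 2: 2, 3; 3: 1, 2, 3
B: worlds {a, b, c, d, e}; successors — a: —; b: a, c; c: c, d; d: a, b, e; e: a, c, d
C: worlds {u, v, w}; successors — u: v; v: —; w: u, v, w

The schema corresponds to a generalized confluence (Geach) condition: ∀x ∀y ∀z ((xRy ∧ xRz) → ∃w (yR²w ∧ z = w)).
A: ✓.
B: fails — bRa, bRa but no w with aR²w and a=w.
C: fails — uRv, uRv but no t with vR²t and v=t.

A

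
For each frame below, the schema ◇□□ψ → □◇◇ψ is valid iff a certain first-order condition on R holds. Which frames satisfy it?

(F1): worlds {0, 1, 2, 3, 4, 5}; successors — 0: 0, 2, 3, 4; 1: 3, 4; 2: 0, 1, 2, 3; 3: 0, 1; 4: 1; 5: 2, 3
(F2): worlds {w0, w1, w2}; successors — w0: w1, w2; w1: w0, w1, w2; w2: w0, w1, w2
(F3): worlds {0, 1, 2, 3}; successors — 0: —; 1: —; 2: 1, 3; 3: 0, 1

(F1), (F2)

Frame correspondent (Sahlqvist): ∀x ∀y ∀z ((xRy ∧ xRz) → ∃w (yR²w ∧ zR²w)) — i.e. a generalized confluence (Geach) condition.
(F1): satisfies the condition.
(F2): satisfies the condition.
(F3): fails — 2R1, 2R1 but no w with 1R²w and 1R²w.
Valid on: (F1), (F2).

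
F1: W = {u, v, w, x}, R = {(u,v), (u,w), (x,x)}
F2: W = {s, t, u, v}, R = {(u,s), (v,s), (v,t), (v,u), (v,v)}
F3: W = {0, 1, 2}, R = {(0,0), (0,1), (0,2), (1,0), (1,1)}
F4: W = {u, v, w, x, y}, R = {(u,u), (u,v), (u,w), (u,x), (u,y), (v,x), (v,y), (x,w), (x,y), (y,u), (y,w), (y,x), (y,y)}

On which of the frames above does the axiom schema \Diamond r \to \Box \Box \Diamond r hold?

Frame correspondent (Sahlqvist): \forall x \forall y \forall z ((xRy \wedge x R^2 z) \to \exists w (y = w \wedge zRw)) — i.e. a generalized confluence (Geach) condition.
F1: satisfies the condition.
F2: fails — vRs, vR²s but no w with s=w and sRw.
F3: fails — 0R0, 0R²2 but no w with 0=w and 2Rw.
F4: fails — uRu, uR²v but no t with u=t and vRt.
Valid on: F1.

F1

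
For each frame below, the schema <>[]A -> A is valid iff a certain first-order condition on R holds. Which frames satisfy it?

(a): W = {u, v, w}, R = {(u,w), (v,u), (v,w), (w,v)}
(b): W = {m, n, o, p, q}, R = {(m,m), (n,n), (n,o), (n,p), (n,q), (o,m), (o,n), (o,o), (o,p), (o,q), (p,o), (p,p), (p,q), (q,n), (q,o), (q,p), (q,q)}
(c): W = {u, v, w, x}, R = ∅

This is the axiom for symmetry; its first-order frame correspondent is forall x forall y (Rxy -> Ryx).
(a): fails — Rvu but not Ruv.
(b): fails — Rom but not Rmo.
(c): holds.
Valid on: (c).

(c)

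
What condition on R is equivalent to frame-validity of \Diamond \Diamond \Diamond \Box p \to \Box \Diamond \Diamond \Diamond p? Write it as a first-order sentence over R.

\forall x \forall y \forall z ((x R^3 y \wedge xRz) \to \exists w (yRw \wedge z R^3 w))

This is a Sahlqvist (Geach-type) schema ◇^3□^1p → □^1◇^3p.
First-order correspondent: \forall x \forall y \forall z ((x R^3 y \wedge xRz) \to \exists w (yRw \wedge z R^3 w)).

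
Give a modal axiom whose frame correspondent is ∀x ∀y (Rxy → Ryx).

A defining formula is s → □◇s (the B axiom).
Suppose s→□◇s is valid. Take Rxy and set V(s)={x}. Then s at x, so □◇s at x, so ◇s at y, so some z with Ryz has s; z=x, i.e. Ryx.

s → □◇s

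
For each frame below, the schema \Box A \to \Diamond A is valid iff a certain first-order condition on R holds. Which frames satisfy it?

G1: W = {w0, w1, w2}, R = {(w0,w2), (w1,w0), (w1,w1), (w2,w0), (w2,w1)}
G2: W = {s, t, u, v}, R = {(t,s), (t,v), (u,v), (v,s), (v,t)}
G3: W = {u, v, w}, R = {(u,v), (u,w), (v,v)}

G1

This is the axiom for seriality; its first-order frame correspondent is \forall x \exists y Rxy.
G1: ✓.
G2: fails — world s has no successor.
G3: fails — world w has no successor.
Valid on: G1.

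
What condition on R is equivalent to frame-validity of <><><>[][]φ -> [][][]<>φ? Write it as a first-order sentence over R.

This is a Sahlqvist (Geach-type) schema ◇^3□^2φ → □^3◇^1φ.
First-order correspondent: forall x forall y forall z ((x R^3 y & x R^3 z) -> exists w (y R^2 w & zRw)).

forall x forall y forall z ((x R^3 y & x R^3 z) -> exists w (y R^2 w & zRw))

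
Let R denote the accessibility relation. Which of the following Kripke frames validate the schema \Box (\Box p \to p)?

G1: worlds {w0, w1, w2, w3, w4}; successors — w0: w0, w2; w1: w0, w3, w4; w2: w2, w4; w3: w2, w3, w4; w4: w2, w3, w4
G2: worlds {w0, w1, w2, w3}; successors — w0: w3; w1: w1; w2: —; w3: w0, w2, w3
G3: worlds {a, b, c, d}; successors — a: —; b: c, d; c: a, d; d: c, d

G1

Frame correspondent (Sahlqvist): \forall x \forall y (Rxy \to Ryy) — i.e. shift-reflexivity.
G1: holds.
G2: fails — Rw3w2 but not Rw2w2.
G3: fails — Rbc but not Rcc.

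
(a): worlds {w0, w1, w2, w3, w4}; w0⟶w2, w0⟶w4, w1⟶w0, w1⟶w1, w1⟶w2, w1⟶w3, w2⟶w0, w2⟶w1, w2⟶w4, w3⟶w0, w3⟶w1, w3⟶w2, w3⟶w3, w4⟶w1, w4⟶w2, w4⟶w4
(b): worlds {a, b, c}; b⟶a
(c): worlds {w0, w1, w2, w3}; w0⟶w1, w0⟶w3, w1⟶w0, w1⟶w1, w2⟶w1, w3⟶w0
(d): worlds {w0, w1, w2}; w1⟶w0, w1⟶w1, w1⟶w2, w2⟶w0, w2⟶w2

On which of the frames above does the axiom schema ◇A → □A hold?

Frame correspondent (Sahlqvist): ∀x ∀y ∀z (Rxy ∧ Rxz → y = z) — i.e. partial functionality.
(a): fails — w0 sees both w2 and w4.
(b): satisfies the condition.
(c): fails — w0 sees both w1 and w3.
(d): fails — w1 sees both w0 and w1.

(b)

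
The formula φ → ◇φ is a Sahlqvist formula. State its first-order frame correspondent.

reflexivity

This schema is equivalent to the T axiom □φ → φ.
It corresponds to reflexivity: ∀x Rxx.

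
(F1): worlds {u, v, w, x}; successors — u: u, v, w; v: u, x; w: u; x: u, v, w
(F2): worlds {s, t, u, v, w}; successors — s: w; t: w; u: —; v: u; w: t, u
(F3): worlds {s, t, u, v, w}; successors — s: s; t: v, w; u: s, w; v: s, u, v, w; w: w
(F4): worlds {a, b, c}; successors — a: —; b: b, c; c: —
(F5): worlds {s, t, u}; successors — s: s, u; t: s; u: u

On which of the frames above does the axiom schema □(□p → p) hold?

Frame correspondent (Sahlqvist): ∀x ∀y (Rxy → Ryy) — i.e. shift-reflexivity.
(F1): fails — Ruv but not Rvv.
(F2): fails — Rwt but not Rtt.
(F3): fails — Rvu but not Ruu.
(F4): fails — Rbc but not Rcc.
(F5): condition met.
Valid on: (F5).

(F5)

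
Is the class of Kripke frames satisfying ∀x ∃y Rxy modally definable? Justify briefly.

This is a Sahlqvist condition; the D axiom □p → ◇p defines it.
Suppose □p→◇p is valid. At any x set V(p)=W. Then □p at x, so ◇p at x, so x has a successor.

Yes — defined by □p → ◇p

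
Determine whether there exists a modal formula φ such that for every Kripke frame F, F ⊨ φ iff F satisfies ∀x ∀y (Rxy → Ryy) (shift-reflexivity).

Yes: it is shift-reflexivity, defined by the T□ schema □(□q → q).
Suppose □(□q→q) is valid. Take Rxy and set V(q)={w : Ryw}. Then at y, □q holds; since □(□q→q) at x, □q→q at y, so q at y, i.e. Ryy.

Yes — defined by □(□q → q)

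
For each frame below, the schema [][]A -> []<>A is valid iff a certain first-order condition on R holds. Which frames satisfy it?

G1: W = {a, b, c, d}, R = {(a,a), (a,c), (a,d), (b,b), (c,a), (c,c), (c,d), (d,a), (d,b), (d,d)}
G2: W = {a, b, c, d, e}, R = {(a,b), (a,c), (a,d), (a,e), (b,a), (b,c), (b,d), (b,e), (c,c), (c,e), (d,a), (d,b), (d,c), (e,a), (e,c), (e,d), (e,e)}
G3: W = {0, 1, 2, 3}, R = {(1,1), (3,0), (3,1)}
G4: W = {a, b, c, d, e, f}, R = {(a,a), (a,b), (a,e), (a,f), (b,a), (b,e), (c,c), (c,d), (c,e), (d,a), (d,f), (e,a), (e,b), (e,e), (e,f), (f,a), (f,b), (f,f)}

This is the axiom for a generalized confluence (Geach) condition; its first-order frame correspondent is forall x forall z (xRz -> exists w (x R^2 w & zRw)).
G1: ✓.
G2: ✓.
G3: fails — 3R0 but no w with 3R²w and 0Rw.
G4: ✓.

G1, G2, G4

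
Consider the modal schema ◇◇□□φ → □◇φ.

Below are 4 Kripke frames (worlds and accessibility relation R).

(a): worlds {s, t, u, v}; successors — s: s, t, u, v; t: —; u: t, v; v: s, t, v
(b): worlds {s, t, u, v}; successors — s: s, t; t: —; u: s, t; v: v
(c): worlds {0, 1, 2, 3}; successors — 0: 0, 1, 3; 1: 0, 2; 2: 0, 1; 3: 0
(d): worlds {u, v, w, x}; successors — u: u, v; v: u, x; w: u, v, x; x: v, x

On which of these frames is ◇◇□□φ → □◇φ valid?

(c), (d)

The schema corresponds to a generalized confluence (Geach) condition: ∀x ∀y ∀z ((xR²y ∧ xRz) → ∃w (yR²w ∧ zRw)).
(a): fails — sR²s, sRt but no w with sR²w and tRw.
(b): fails — sR²s, sRt but no w with sR²w and tRw.
(c): ✓.
(d): ✓.
Valid on: (c), (d).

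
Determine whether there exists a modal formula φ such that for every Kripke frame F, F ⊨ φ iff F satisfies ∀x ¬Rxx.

No — not modally definable

Modal frame validity is preserved under surjective bounded morphisms.
The 5-cycle (worlds w0,w1,w2,w3,w4 with w0→w1→w2→w3→w4→w0) is irreflexive, and the map sending every world to a single reflexive point • is a surjective bounded morphism (forth: every edge maps to (•,•); back: every world has a successor). So any modal formula valid on the 5-cycle is also valid on the reflexive point, which is not irreflexive.
So no modal formula (or set of formulas) defines exactly the irreflexive frames.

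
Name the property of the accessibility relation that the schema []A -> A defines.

Reflexivity

Suppose □A→A is valid. At any x set V(A)={w : Rxw}. Then □A holds at x, so A holds at x, i.e. Rxx.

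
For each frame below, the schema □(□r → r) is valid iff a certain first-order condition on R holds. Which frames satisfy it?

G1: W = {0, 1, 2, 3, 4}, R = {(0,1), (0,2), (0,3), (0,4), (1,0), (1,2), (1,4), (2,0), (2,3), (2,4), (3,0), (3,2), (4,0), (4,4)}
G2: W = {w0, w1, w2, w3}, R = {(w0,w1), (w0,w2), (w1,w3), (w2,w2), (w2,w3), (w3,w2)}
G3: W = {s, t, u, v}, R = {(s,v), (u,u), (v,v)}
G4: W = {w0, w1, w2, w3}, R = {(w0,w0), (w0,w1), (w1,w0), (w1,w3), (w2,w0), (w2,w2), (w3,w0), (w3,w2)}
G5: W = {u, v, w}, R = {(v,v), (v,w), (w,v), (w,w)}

This is the axiom for shift-reflexivity; its first-order frame correspondent is ∀x ∀y (Rxy → Ryy).
G1: fails — R10 but not R00.
G2: fails — Rw1w3 but not Rw3w3.
G3: condition met.
G4: fails — Rw1w3 but not Rw3w3.
G5: condition met.

G3, G5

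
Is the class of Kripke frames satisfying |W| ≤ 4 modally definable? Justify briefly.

If a class were modally definable it would be closed under disjoint unions (Goldblatt–Thomason).
Any modal formula valid on each of 5 disjoint one-world frames is valid on their disjoint union (validity is preserved under disjoint unions). Each one-world frame has |W|=1≤4, but the union has |W|=5.
Hence having at most 4 worlds is not modally definable.

No — not modally definable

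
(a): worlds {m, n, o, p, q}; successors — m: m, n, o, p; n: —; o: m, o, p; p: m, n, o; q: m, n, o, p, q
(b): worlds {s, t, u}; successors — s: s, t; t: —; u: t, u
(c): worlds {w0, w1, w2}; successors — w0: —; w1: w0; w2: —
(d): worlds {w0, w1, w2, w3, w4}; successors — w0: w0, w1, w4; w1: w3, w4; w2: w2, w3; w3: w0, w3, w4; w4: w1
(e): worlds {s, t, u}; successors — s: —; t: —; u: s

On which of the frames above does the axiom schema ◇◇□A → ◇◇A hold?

The schema corresponds to a generalized confluence (Geach) condition: ∀x ∀y (xR²y → ∃w (yRw ∧ xR²w)).
(a): fails — mR²n but no w with nRw and mR²w.
(b): fails — sR²t but no w with tRw and sR²w.
(c): satisfies the condition.
(d): fails — w2R²w4 but no w with w4Rw and w2R²w.
(e): satisfies the condition.
Valid on: (c), (e).

(c), (e)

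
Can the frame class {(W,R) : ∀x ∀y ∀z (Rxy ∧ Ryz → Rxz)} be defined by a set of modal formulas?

This is a Sahlqvist condition; the 4 axiom □p → □□p defines it.

Yes — defined by □p → □□p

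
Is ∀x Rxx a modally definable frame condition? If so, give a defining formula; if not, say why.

The condition is reflexivity. A defining modal formula is □p → p.
Suppose □p→p is valid. At any x set V(p)={w : Rxw}. Then □p holds at x, so p holds at x, i.e. Rxx.

Yes — defined by □p → p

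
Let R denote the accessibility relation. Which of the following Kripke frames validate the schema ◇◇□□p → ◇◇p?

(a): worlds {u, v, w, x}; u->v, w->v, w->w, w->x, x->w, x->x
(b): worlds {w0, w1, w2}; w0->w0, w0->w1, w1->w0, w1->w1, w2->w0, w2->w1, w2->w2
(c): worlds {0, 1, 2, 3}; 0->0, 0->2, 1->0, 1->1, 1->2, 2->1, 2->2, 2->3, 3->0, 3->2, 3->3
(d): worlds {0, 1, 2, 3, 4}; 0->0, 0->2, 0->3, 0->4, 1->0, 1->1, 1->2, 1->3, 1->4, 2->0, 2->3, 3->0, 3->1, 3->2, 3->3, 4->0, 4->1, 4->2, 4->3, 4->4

The schema corresponds to a generalized confluence (Geach) condition: ∀x ∀y (xR²y → ∃w (yR²w ∧ xR²w)).
(a): fails — wR²v but no t with vR²t and wR²t.
(b): ✓.
(c): ✓.
(d): ✓.

(b), (c), (d)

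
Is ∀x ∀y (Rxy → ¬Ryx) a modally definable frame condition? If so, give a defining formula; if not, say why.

Any modally definable frame class is closed under surjective bounded morphisms.
The 5-cycle (worlds 0,1,2,3,4 with 0→1→2→3→4→0) is asymmetric. Mapping every world to a single reflexive point • is a surjective bounded morphism, and the reflexive point is not asymmetric (R•• but asymmetry requires ¬R••).
So no modal formula (or set of formulas) defines exactly the asymmetric frames.

No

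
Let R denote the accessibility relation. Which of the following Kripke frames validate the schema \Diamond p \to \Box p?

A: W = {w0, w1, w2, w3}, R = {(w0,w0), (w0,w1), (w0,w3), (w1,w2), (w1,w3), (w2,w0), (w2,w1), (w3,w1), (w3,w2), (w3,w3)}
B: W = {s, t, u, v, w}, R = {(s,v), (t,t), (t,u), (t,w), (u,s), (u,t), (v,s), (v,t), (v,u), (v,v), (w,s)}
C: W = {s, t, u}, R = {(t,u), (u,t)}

C

The schema corresponds to partial functionality: \forall x \forall y \forall z (Rxy \wedge Rxz \to y = z).
A: fails — w0 sees both w0 and w1.
B: fails — t sees both t and u.
C: satisfies the condition.
Valid on: C.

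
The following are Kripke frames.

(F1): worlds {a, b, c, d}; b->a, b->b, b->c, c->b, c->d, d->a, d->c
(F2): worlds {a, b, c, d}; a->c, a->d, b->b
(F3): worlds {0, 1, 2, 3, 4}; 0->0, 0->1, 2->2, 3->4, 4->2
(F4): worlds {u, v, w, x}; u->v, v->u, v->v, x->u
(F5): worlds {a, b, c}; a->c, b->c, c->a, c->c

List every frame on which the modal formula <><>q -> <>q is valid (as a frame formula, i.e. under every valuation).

(F2)

The schema corresponds to transitivity: forall x forall y forall z (Rxy & Ryz -> Rxz).
(F1): fails — Rbc and Rcd but not Rbd.
(F2): satisfies the condition.
(F3): fails — R34 and R42 but not R32.
(F4): fails — Ruv and Rvu but not Ruu.
(F5): fails — Rac and Rca but not Raa.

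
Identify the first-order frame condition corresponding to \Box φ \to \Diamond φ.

seriality

Suppose □φ→◇φ is valid. At any x set V(φ)=W. Then □φ at x, so ◇φ at x, so x has a successor.
The converse is a direct semantic check.
Frame condition: \forall x \exists y Rxy.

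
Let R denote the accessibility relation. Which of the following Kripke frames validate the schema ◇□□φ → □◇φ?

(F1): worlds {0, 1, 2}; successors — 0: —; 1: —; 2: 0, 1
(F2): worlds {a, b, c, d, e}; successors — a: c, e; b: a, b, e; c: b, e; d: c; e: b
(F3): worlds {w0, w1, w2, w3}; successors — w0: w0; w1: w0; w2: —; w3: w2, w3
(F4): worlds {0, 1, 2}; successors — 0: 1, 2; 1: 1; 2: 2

Frame correspondent (Sahlqvist): ∀x ∀y ∀z ((xRy ∧ xRz) → ∃w (yR²w ∧ zRw)) — i.e. a generalized confluence (Geach) condition.
(F1): fails — 2R0, 2R0 but no w with 0R²w and 0Rw.
(F2): holds.
(F3): fails — w3Rw2, w3Rw2 but no w with w2R²w and w2Rw.
(F4): fails — 0R1, 0R2 but no w with 1R²w and 2Rw.

(F2)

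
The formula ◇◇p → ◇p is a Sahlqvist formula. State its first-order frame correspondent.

Equivalently (dual form): □p → □□p.
Suppose □p→□□p is valid. Take Rxy, Ryz and set V(p)={w : Rxw}. Then □p at x, so □□p at x, so □p at y, so p at z, i.e. Rxz.
The converse is a direct semantic check.
Frame condition: ∀x ∀y ∀z (Rxy ∧ Ryz → Rxz).

Transitivity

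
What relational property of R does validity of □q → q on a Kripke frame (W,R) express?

Suppose □q→q is valid. At any x set V(q)={w : Rxw}. Then □q holds at x, so q holds at x, i.e. Rxx.
The converse is a direct semantic check.
So the correspondent is reflexivity.

Reflexivity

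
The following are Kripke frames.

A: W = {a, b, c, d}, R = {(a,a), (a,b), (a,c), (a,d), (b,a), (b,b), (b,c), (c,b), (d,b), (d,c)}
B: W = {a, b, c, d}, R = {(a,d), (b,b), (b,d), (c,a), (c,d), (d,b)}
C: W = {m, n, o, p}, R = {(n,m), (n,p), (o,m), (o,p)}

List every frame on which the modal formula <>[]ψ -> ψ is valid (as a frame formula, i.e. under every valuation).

none

Frame correspondent (Sahlqvist): forall x forall y (Rxy -> Ryx) — i.e. symmetry.
A: fails — Rdc but not Rcd.
B: fails — Rcd but not Rdc.
C: fails — Rnm but not Rmn.
Valid on no frame.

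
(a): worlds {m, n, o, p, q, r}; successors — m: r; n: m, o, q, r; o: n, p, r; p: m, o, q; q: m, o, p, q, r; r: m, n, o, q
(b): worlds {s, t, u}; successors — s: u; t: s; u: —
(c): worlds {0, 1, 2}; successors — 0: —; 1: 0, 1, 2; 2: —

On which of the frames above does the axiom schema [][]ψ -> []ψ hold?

(c)

This is the axiom for density; its first-order frame correspondent is forall x forall y (Rxy -> exists z (Rxz & Rzy)).
(a): fails — Rop but no z with Roz and Rzp.
(b): fails — Rsu but no z with Rsz and Rzu.
(c): holds.
Valid on: (c).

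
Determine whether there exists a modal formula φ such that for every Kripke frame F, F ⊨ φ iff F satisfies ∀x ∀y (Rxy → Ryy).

This is a Sahlqvist condition; the T□ axiom □(□q → q) defines it.

Definable; □(□q → q) defines it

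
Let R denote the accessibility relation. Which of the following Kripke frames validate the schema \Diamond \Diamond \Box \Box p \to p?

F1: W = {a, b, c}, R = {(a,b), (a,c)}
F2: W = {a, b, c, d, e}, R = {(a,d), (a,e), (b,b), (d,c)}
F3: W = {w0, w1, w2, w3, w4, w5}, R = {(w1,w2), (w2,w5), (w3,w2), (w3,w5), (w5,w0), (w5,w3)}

This is the axiom for a generalized confluence (Geach) condition; its first-order frame correspondent is \forall x \forall y (x R^2 y \to \exists w (y R^2 w \wedge x = w)).
F1: holds.
F2: fails — aR²c but no w with cR²w and a=w.
F3: fails — w1R²w5 but no w with w5R²w and w1=w.

F1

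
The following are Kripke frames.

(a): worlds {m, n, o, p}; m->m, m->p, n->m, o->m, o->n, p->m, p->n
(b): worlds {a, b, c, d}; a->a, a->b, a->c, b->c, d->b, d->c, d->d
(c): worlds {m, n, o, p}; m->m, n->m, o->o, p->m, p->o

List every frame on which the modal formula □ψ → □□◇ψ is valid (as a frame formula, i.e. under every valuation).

Frame correspondent (Sahlqvist): ∀x ∀z (xR²z → ∃w (xRw ∧ zRw)) — i.e. a generalized confluence (Geach) condition.
(a): condition met.
(b): fails — aR²c but no w with aRw and cRw.
(c): condition met.
Valid on: (a), (c).

(a), (c)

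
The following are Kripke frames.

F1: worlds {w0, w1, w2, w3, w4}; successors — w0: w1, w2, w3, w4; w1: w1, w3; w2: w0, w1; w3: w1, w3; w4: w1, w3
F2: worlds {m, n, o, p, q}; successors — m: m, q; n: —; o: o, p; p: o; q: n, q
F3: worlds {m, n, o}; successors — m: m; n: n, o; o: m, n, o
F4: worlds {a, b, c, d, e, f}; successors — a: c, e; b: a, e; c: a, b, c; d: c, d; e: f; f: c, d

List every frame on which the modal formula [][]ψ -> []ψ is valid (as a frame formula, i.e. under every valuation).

F2, F3

This is the axiom for density; its first-order frame correspondent is forall x forall y (Rxy -> exists z (Rxz & Rzy)).
F1: fails — Rw0w4 but no z with Rw0z and Rzw4.
F2: satisfies the condition.
F3: satisfies the condition.
F4: fails — Rae but no z with Raz and Rze.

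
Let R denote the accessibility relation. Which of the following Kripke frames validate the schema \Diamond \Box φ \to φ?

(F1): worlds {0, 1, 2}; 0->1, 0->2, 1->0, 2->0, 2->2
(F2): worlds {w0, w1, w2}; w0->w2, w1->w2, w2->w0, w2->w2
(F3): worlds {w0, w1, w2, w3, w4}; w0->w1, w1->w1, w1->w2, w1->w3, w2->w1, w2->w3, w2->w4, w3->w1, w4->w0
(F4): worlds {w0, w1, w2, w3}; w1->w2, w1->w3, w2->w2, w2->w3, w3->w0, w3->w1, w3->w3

The schema corresponds to symmetry: \forall x \forall y (Rxy \to Ryx).
(F1): holds.
(F2): fails — Rw1w2 but not Rw2w1.
(F3): fails — Rw2w4 but not Rw4w2.
(F4): fails — Rw1w2 but not Rw2w1.
Valid on: (F1).

(F1)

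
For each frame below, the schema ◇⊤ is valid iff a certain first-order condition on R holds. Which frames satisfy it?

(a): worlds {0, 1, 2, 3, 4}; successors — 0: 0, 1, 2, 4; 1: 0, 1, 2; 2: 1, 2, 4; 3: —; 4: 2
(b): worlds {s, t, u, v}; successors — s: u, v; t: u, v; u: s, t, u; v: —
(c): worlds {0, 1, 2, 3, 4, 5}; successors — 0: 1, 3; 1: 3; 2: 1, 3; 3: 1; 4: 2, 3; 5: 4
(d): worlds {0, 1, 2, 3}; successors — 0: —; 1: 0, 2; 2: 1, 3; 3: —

This is the axiom for seriality; its first-order frame correspondent is ∀x ∃y Rxy.
(a): fails — world 3 has no successor.
(b): fails — world v has no successor.
(c): condition met.
(d): fails — world 0 has no successor.
Valid on: (c).

(c)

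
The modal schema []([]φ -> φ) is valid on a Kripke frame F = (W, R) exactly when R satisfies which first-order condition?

shift-reflexivity: forall x forall y (Rxy -> Ryy)

This schema is the T□ axiom.
Its frame correspondent is shift-reflexivity — forall x forall y (Rxy -> Ryy).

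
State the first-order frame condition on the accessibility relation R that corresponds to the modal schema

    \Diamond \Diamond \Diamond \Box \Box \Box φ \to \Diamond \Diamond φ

\forall x \forall y (x R^3 y \to \exists w (y R^3 w \wedge x R^2 w))

This is a Sahlqvist (Geach-type) schema ◇^3□^3φ → □^0◇^2φ.
Minimal-valuation argument: fix x; take any y with xR^3y and any z with xR^0z. Set V(φ) to the set of worlds R-reachable from y in exactly 3 steps. Then □^3φ holds at y, so the antecedent holds at x; validity forces ◇^2φ at z, giving a w with zR^2w and yR^3w.
First-order correspondent: \forall x \forall y (x R^3 y \to \exists w (y R^3 w \wedge x R^2 w)).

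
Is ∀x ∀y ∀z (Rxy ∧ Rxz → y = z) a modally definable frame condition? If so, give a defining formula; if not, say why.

Yes: it is partial functionality, defined by the CD schema ◇r → □r.
Suppose ◇r→□r is valid. Take Rxy, Rxz and set V(r)={y}. Then ◇r at x, so □r at x, so r at z, i.e. z=y.

Definable; ◇r → □r defines it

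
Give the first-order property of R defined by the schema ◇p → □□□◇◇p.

∀x ∀y ∀z ((xRy ∧ xR³z) → ∃w (y = w ∧ zR²w))

This is a Sahlqvist (Geach-type) schema ◇^1□^0p → □^3◇^2p.
Minimal-valuation argument: fix x; take any y with xR^1y and any z with xR^3z. Set V(p) to the set of worlds R-reachable from y in exactly 0 steps. Then □^0p holds at y, so the antecedent holds at x; validity forces ◇^2p at z, giving a w with zR^2w and yR^0w.
First-order correspondent: ∀x ∀y ∀z ((xRy ∧ xR³z) → ∃w (y = w ∧ zR²w)).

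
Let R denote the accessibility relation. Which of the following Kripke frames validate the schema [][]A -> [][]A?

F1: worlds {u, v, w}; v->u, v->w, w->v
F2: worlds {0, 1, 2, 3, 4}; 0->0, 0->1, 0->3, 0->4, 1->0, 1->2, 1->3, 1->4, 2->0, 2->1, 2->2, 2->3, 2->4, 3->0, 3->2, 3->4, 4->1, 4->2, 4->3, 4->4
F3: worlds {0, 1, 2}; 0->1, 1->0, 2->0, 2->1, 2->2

This is the axiom for a generalized confluence (Geach) condition; its first-order frame correspondent is forall x forall z (x R^2 z -> exists w (x R^2 w & z = w)).
F1: condition met.
F2: condition met.
F3: condition met.
Valid on: F1, F2, F3.

F1, F2, F3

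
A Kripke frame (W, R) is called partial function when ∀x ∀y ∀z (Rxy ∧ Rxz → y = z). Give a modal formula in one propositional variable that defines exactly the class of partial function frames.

◇ψ → □ψ

The condition is partial functionality. The CD schema ◇ψ → □ψ defines it.
Suppose ◇ψ→□ψ is valid. Take Rxy, Rxz and set V(ψ)={y}. Then ◇ψ at x, so □ψ at x, so ψ at z, i.e. z=y.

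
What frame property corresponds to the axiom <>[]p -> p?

Replacing p by ¬p and contraposing gives the equivalent schema p → □◇p.
Suppose p→□◇p is valid. Take Rxy and set V(p)={x}. Then p at x, so □◇p at x, so ◇p at y, so some z with Ryz has p; z=x, i.e. Ryx.

symmetry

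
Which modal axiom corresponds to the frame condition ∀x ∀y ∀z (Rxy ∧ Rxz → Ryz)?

The condition is the Euclidean property. The 5 schema ◇ψ → □◇ψ defines it.
Suppose ◇ψ→□◇ψ is valid. Take Rxy, Rxz and set V(ψ)={y}. Then ◇ψ at x, so □◇ψ at x, so ◇ψ at z, so some w with Rzw has ψ; w=y, i.e. Rzy. By symmetry of the argument, Ryz.

◇ψ → □◇ψ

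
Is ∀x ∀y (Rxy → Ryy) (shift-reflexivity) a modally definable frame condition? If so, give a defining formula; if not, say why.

The condition is shift-reflexivity. A defining modal formula is □(□p → p).
Suppose □(□p→p) is valid. Take Rxy and set V(p)={w : Ryw}. Then at y, □p holds; since □(□p→p) at x, □p→p at y, so p at y, i.e. Ryy.

Yes — defined by □(□p → p)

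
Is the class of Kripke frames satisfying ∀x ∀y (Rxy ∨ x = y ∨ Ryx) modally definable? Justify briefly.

If a class were modally definable it would be closed under disjoint unions (Goldblatt–Thomason).
Take 2 disjoint single-world reflexive frames: each is trivially connected, but their disjoint union has 2 worlds with no edge between distinct components, so it is not connected.
So the class is not modally definable.

No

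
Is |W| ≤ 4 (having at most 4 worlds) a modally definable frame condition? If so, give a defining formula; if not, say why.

If a class were modally definable it would be closed under disjoint unions (Goldblatt–Thomason).
Any modal formula valid on each of 5 disjoint one-world frames is valid on their disjoint union (validity is preserved under disjoint unions). Each one-world frame has |W|=1≤4, but the union has |W|=5.
So the class is not modally definable.

Not modally definable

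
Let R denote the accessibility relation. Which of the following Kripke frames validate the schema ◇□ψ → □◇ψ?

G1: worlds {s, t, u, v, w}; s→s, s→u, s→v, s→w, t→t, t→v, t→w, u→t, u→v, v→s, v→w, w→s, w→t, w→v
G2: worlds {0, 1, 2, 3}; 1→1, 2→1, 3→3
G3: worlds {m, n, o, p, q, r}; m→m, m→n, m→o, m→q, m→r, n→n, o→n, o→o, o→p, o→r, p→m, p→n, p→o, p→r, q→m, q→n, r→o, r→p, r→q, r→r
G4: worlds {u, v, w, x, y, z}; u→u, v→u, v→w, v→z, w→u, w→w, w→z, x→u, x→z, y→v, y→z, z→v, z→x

The schema corresponds to convergence: ∀x ∀y ∀z (Rxy ∧ Rxz → ∃w (Ryw ∧ Rzw)).
G1: fails — Rsv and Rsu but v and u have no common successor.
G2: holds.
G3: fails — Rmn and Rmr but n and r have no common successor.
G4: fails — Rvz and Rvw but z and w have no common successor.
Valid on: G2.

G2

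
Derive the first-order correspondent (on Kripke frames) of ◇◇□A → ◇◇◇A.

This is a Sahlqvist (Geach-type) schema ◇^2□^1A → □^0◇^3A.
First-order correspondent: ∀x ∀y (xR²y → ∃w (yRw ∧ xR³w)).

∀x ∀y (xR²y → ∃w (yRw ∧ xR³w))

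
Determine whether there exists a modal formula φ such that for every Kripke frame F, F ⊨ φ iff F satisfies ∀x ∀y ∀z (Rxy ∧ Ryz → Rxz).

This is a Sahlqvist condition; the 4 axiom □r → □□r defines it.
Suppose □r→□□r is valid. Take Rxy, Ryz and set V(r)={w : Rxw}. Then □r at x, so □□r at x, so □r at y, so r at z, i.e. Rxz.

Definable; □r → □□r defines it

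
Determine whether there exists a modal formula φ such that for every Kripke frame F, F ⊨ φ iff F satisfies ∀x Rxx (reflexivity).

This is a Sahlqvist condition; the T axiom □p → p defines it.

Yes, by □p → p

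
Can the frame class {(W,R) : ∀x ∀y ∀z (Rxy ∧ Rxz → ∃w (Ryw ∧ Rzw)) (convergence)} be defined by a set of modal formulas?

Yes, by ◇□p → □◇p

Yes: it is convergence, defined by the .2 schema ◇□p → □◇p.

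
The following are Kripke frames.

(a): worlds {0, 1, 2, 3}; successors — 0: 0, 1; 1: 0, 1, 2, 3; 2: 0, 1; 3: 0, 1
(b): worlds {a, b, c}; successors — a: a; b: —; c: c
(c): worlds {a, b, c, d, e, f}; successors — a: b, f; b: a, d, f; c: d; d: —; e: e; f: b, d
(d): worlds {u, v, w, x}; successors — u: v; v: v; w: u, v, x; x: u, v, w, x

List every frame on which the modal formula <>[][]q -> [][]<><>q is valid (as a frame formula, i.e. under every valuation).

(a), (b), (d)

Frame correspondent (Sahlqvist): forall x forall y forall z ((xRy & x R^2 z) -> exists w (y R^2 w & z R^2 w)) — i.e. a generalized confluence (Geach) condition.
(a): holds.
(b): holds.
(c): fails — aRb, aR²d but no w with bR²w and dR²w.
(d): holds.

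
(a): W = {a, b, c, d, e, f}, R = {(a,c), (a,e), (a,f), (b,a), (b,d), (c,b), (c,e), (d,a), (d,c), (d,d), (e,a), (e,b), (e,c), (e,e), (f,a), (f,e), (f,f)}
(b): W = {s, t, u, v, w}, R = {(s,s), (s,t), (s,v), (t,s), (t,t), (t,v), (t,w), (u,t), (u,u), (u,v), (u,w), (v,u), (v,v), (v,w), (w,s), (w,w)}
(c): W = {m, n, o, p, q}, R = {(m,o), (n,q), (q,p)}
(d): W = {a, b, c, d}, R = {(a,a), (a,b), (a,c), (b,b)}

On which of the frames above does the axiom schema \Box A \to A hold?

(b)

The schema corresponds to reflexivity: \forall x Rxx.
(a): fails — world a does not see itself.
(b): satisfies the condition.
(c): fails — world m does not see itself.
(d): fails — world c does not see itself.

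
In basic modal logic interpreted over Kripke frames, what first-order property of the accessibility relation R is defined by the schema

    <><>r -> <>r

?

transitivity: forall x forall y forall z (Rxy & Ryz -> Rxz)

Equivalently (dual form): □r → □□r.
Suppose □r→□□r is valid. Take Rxy, Ryz and set V(r)={w : Rxw}. Then □r at x, so □□r at x, so □r at y, so r at z, i.e. Rxz.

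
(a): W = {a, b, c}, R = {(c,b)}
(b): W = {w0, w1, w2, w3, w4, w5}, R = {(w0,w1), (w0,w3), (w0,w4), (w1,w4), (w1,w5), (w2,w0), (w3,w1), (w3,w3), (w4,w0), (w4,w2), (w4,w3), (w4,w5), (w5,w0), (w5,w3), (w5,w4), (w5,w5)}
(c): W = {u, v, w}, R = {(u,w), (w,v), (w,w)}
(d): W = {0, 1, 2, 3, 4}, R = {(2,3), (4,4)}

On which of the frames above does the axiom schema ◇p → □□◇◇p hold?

(a), (d)

Frame correspondent (Sahlqvist): ∀x ∀y ∀z ((xRy ∧ xR²z) → ∃w (y = w ∧ zR²w)) — i.e. a generalized confluence (Geach) condition.
(a): holds.
(b): fails — w0Rw1, w0R²w1 but no w with w1=w and w1R²w.
(c): fails — uRw, uR²v but no t with w=t and vR²t.
(d): holds.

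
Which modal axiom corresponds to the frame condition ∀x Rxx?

□ψ → ψ

A defining formula is □ψ → ψ (the T axiom).
Suppose □ψ→ψ is valid. At any x set V(ψ)={w : Rxw}. Then □ψ holds at x, so ψ holds at x, i.e. Rxx.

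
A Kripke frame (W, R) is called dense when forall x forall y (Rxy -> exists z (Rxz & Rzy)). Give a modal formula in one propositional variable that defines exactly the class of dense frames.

A defining formula is □□s → □s (the C4 axiom).
Suppose □□s→□s is valid. Take Rxy and set V(s)={w : xR²w}. Then □□s at x, so □s at x, so s at y, i.e. ∃z(Rxz∧Rzy).

□□s → □s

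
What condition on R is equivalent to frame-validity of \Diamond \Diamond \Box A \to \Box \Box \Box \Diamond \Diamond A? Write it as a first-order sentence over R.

This is a Sahlqvist (Geach-type) schema ◇^2□^1A → □^3◇^2A.
Minimal-valuation argument: fix x; take any y with xR^2y and any z with xR^3z. Set V(A) to the set of worlds R-reachable from y in exactly 1 step. Then □^1A holds at y, so the antecedent holds at x; validity forces ◇^2A at z, giving a w with zR^2w and yR^1w.
First-order correspondent: \forall x \forall y \forall z ((x R^2 y \wedge x R^3 z) \to \exists w (yRw \wedge z R^2 w)).

\forall x \forall y \forall z ((x R^2 y \wedge x R^3 z) \to \exists w (yRw \wedge z R^2 w))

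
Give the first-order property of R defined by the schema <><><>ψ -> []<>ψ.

forall x forall y forall z ((x R^3 y & xRz) -> exists w (y = w & zRw))

This is a Sahlqvist (Geach-type) schema ◇^3□^0ψ → □^1◇^1ψ.
Minimal-valuation argument: fix x; take any y with xR^3y and any z with xR^1z. Set V(ψ) to the set of worlds R-reachable from y in exactly 0 steps. Then □^0ψ holds at y, so the antecedent holds at x; validity forces ◇^1ψ at z, giving a w with zR^1w and yR^0w.
First-order correspondent: forall x forall y forall z ((x R^3 y & xRz) -> exists w (y = w & zRw)).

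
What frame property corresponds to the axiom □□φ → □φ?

Density

Suppose □□φ→□φ is valid. Take Rxy and set V(φ)={w : xR²w}. Then □□φ at x, so □φ at x, so φ at y, i.e. ∃z(Rxz∧Rzy).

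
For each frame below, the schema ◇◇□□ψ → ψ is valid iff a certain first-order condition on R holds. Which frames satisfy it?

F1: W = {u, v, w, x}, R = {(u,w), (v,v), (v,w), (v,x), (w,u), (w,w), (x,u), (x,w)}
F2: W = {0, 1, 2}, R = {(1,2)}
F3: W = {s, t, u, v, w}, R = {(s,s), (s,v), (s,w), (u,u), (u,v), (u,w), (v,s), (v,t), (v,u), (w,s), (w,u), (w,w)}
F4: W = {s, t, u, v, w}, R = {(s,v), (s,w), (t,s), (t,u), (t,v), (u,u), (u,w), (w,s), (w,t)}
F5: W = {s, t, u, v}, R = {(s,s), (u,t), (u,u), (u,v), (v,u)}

Frame correspondent (Sahlqvist): ∀x ∀y (xR²y → ∃w (yR²w ∧ x = w)) — i.e. a generalized confluence (Geach) condition.
F1: fails — vR²u but no t with uR²t and v=t.
F2: condition met.
F3: fails — sR²t but no w* with tR²w* and s=w*.
F4: fails — sR²t but no w* with tR²w* and s=w*.
F5: fails — uR²t but no w with tR²w and u=w.
Valid on: F2.

F2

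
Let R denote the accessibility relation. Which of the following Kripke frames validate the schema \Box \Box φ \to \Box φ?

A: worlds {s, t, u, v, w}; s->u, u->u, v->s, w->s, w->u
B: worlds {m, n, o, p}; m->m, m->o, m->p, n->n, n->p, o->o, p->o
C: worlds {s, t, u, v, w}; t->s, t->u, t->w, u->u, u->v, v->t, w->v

Frame correspondent (Sahlqvist): \forall x \forall y (Rxy \to \exists z (Rxz \wedge Rzy)) — i.e. density.
A: fails — Rvs but no z with Rvz and Rzs.
B: holds.
C: fails — Rvt but no z with Rvz and Rzt.

B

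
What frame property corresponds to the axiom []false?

□⊥ is valid iff no world has any successor (otherwise □⊥ fails at any world with one).

emptiness of R: forall x forall y ~Rxy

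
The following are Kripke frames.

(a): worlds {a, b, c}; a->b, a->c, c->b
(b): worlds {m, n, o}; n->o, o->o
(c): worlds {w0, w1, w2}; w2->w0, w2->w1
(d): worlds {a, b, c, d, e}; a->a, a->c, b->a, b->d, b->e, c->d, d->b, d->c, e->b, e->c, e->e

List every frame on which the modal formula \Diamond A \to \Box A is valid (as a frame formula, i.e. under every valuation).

(b)

Frame correspondent (Sahlqvist): \forall x \forall y \forall z (Rxy \wedge Rxz \to y = z) — i.e. partial functionality.
(a): fails — a sees both b and c.
(b): ✓.
(c): fails — w2 sees both w0 and w1.
(d): fails — a sees both a and c.
Valid on: (b).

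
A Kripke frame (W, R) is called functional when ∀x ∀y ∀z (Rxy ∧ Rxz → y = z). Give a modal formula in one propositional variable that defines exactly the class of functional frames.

This is partial functionality; the standard corresponding axiom is CD: ◇r → □r.

◇r → □r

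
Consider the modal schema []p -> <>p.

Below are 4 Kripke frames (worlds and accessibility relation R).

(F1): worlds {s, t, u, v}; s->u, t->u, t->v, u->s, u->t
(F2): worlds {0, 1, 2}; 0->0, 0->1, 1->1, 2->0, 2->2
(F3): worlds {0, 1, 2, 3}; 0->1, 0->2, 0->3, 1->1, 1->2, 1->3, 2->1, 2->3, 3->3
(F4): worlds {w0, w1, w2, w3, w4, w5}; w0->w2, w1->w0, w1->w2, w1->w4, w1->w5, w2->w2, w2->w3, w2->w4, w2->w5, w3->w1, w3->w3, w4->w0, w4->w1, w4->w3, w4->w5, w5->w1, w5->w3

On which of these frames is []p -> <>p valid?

The schema corresponds to seriality: forall x exists y Rxy.
(F1): fails — world v has no successor.
(F2): satisfies the condition.
(F3): satisfies the condition.
(F4): satisfies the condition.

(F2), (F3), (F4)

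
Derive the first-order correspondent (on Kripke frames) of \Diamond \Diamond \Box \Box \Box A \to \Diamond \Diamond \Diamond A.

\forall x \forall y (x R^2 y \to \exists w (y R^3 w \wedge x R^3 w))

This is a Sahlqvist (Geach-type) schema ◇^2□^3A → □^0◇^3A.
First-order correspondent: \forall x \forall y (x R^2 y \to \exists w (y R^3 w \wedge x R^3 w)).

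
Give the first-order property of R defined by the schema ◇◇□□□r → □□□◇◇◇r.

∀x ∀y ∀z ((xR²y ∧ xR³z) → ∃w (yR³w ∧ zR³w))

This is a Sahlqvist (Geach-type) schema ◇^2□^3r → □^3◇^3r.
Minimal-valuation argument: fix x; take any y with xR^2y and any z with xR^3z. Set V(r) to the set of worlds R-reachable from y in exactly 3 steps. Then □^3r holds at y, so the antecedent holds at x; validity forces ◇^3r at z, giving a w with zR^3w and yR^3w.
First-order correspondent: ∀x ∀y ∀z ((xR²y ∧ xR³z) → ∃w (yR³w ∧ zR³w)).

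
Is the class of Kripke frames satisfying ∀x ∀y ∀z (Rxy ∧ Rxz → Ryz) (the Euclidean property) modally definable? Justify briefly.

Definable; ◇q → □◇q defines it

This is a Sahlqvist condition; the 5 axiom ◇q → □◇q defines it.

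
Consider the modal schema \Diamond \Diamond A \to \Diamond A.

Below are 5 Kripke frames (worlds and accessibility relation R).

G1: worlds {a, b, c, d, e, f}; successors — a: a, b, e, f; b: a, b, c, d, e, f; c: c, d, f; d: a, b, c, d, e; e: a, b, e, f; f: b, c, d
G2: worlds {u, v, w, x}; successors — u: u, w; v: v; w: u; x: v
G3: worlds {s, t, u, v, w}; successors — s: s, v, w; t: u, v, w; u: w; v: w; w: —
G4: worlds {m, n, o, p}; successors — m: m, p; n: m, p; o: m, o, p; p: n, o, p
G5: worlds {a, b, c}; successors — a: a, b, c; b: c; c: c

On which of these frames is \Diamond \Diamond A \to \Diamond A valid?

G3, G5

This is the axiom for a generalized confluence (Geach) condition; its first-order frame correspondent is \forall x \forall y (x R^2 y \to \exists w (y = w \wedge xRw)).
G1: fails — aR²c but no w with c=w and aRw.
G2: fails — wR²w but no t with w=t and wRt.
G3: satisfies the condition.
G4: fails — mR²n but no w with n=w and mRw.
G5: satisfies the condition.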